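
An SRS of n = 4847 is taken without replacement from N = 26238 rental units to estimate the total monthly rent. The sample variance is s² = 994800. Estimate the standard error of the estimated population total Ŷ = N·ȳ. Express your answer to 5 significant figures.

339400

Var(Ŷ) = N²·Var(ȳ) = N²·(1 − n/N)·s²/n.
f = 4847/26238 = 0.18473207; Var(ȳ) = 0.81526793·994800/4847 = 167.32588.
Var(Ŷ) = 26238² · 167.32588 = 1.151926 × 10^11.
SE(Ŷ) = √(1.151926 × 10^11) = 339400.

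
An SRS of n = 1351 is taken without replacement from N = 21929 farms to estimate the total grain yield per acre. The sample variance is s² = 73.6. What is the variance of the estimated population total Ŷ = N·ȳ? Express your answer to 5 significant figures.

Var(Ŷ) = N²·Var(ȳ) = N²·(1 − n/N)·s²/n.
f = 1351/21929 = 0.06160792; Var(ȳ) = 0.93839208·73.6/1351 = 0.051121878.
Var(Ŷ) = 21929² · 0.051121878 = 2.4583542 × 10^7.

2.4584 × 10^7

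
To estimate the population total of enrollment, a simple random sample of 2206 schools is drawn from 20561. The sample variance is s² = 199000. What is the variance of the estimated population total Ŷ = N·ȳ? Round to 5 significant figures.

3.4044 × 10^10

Var(Ŷ) = N²·Var(ȳ) = N²·(1 − n/N)·s²/n.
f = 2206/20561 = 0.10729050; Var(ȳ) = 0.89270950·199000/2206 = 80.530005.
Var(Ŷ) = 20561² · 80.530005 = 3.404444 × 10^10.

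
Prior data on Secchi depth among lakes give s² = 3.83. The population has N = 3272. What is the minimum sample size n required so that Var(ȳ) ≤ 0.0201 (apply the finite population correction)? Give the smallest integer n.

181

Without fpc, n₀ = s²/D = 3.83/0.0201 = 190.5473.
With fpc, (1 − n/N)·s²/n ≤ D requires n ≥ n₀/(1 + n₀/N) = 190.5473/(1 + 190.5473/3272) = 180.0613.
Rounding up, n = 181.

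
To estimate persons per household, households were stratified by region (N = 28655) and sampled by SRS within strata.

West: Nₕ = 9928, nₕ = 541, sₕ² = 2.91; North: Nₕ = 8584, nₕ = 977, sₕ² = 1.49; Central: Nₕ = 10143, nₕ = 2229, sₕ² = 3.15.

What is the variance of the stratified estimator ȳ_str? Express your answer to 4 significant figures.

Var(ȳ_str) = Σₕ Wₕ²(1 − fₕ)sₕ²/nₕ with Wₕ = Nₕ/N, N = 28655.
West: Wₕ = 0.34646659; term = 0.34646659²·(1 − 0.05449234)·2.91/541 = 6.1049693 × 10^-4.
North: Wₕ = 0.29956378; term = 0.29956378²·(1 − 0.11381640)·1.49/977 = 1.2128134 × 10^-4.
Central: Wₕ = 0.35396964; term = 0.35396964²·(1 − 0.21975747)·3.15/2229 = 1.3815358 × 10^-4.
Sum = 8.6993185 × 10^-4.

8.699 × 10^-4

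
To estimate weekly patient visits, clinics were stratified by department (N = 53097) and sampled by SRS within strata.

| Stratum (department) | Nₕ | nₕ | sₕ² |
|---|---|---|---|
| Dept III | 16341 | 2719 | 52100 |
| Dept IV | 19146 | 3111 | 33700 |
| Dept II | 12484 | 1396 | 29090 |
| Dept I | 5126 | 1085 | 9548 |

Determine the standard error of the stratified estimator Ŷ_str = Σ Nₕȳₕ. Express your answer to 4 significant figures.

Var(Ŷ_str) = Σₕ Nₕ²(1 − fₕ)sₕ²/nₕ.
Dept III: 16341²·(1 − 2719/16341)·52100/2719 = 4.2652847 × 10^9.
Dept IV: 19146²·(1 − 3111/19146)·33700/3111 = 3.3256528 × 10^9.
Dept II: 12484²·(1 − 1396/12484)·29090/1396 = 2.884465 × 10^9.
Dept I: 5126²·(1 − 1085/5126)·9548/1085 = 1.8228466 × 10^8.
Sum = 1.0657687 × 10^10.
SE = √(1.0657687 × 10^10) = 103200.

103200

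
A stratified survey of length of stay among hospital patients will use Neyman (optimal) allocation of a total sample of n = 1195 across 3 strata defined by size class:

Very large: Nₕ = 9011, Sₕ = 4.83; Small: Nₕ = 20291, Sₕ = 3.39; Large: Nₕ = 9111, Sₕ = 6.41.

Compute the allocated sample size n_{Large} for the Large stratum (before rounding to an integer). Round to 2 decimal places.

Neyman allocation: nₕ = n·NₕSₕ / Σⱼ NⱼSⱼ.
Σ NⱼSⱼ = 9011·4.83 + 20291·3.39 + 9111·6.41 = 170711.13.
n_{Large} = 1195·9111·6.41 / 170711.13 = 408.82.

408.82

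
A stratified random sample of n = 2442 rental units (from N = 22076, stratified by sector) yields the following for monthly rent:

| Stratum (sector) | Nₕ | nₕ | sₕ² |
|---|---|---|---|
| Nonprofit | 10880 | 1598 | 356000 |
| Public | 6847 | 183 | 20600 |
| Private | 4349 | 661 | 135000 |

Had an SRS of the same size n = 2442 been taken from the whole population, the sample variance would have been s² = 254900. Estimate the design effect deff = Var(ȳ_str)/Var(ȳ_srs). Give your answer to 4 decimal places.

0.6832

Var(ȳ_str) = Σ Wₕ²(1−fₕ)sₕ²/nₕ with Wₕ = Nₕ/22076:
  Nonprofit: (10880/22076)²·(1−1598/10880)·356000/1598 = 46.163945
  Public: (6847/22076)²·(1−183/6847)·20600/183 = 10.539274
  Private: (4349/22076)²·(1−661/4349)·135000/661 = 6.7215875
  → Var(ȳ_str) = 63.424807.
Var(ȳ_srs) = (1 − 2442/22076)·254900/2442 = 92.835179.
deff = 63.424807 / 92.835179 = 0.6832.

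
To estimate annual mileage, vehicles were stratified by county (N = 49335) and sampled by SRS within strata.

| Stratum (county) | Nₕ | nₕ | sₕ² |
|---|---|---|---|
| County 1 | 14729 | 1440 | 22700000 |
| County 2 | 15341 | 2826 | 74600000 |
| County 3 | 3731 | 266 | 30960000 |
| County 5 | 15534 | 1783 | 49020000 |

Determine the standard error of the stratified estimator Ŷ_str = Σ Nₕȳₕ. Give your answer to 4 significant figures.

Var(Ŷ_str) = Σₕ Nₕ²(1 − fₕ)sₕ²/nₕ.
County 1: 14729²·(1 − 1440/14729)·22700000/1440 = 3.085524 × 10^12.
County 2: 15341²·(1 − 2826/15341)·74600000/2826 = 5.0681702 × 10^12.
County 3: 3731²·(1 − 266/3731)·30960000/266 = 1.5046927 × 10^12.
County 5: 15534²·(1 − 1783/15534)·49020000/1783 = 5.8727234 × 10^12.
Sum = 1.553111 × 10^13.
SE = √(1.553111 × 10^13) = 3.941 × 10^6.

3.941 × 10^6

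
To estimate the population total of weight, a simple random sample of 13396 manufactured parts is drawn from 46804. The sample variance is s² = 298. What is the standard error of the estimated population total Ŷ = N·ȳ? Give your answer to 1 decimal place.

5897.8

Var(Ŷ) = N²·Var(ȳ) = N²·(1 − n/N)·s²/n.
f = 13396/46804 = 0.28621485; Var(ȳ) = 0.71378515·298/13396 = 0.015878469.
Var(Ŷ) = 46804² · 0.015878469 = 3.4783603 × 10^7.
SE(Ŷ) = √(3.4783603 × 10^7) = 5897.8.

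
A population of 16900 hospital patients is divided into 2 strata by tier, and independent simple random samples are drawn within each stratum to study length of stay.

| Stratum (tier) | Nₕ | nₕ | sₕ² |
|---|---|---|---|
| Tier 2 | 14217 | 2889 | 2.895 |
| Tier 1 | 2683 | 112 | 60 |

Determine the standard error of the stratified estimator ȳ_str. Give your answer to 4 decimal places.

0.1162

Var(ȳ_str) = Σₕ Wₕ²(1 − fₕ)sₕ²/nₕ with Wₕ = Nₕ/N, N = 16900.
Tier 2: Wₕ = 0.84124260; term = 0.84124260²·(1 − 0.20320743)·2.895/2889 = 5.6505253 × 10^-4.
Tier 1: Wₕ = 0.15875740; term = 0.15875740²·(1 − 0.04174432)·60/112 = 0.012938459.
Sum = 0.013503512.
SE = √(0.013503512) = 0.1162.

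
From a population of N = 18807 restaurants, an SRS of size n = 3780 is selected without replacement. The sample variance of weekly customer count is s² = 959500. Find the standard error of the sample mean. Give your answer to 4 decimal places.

14.2414

Under SRS without replacement, Var(ȳ) = (1 − f)·s²/n with f = n/N = 3780/18807 = 0.20098899.
Var(ȳ) = (1 − 0.20098899)·959500/3780 = 0.79901101·253.83598 = 202.81774.
SE(ȳ) = √(202.81774) = 14.2414.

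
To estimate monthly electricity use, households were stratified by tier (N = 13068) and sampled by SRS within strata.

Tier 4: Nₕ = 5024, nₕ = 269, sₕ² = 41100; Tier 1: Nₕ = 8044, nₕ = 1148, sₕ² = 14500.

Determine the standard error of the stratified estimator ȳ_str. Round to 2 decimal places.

Var(ȳ_str) = Σₕ Wₕ²(1 − fₕ)sₕ²/nₕ with Wₕ = Nₕ/N, N = 13068.
Tier 4: Wₕ = 0.38445057; term = 0.38445057²·(1 − 0.05354299)·41100/269 = 21.373293.
Tier 1: Wₕ = 0.61554943; term = 0.61554943²·(1 − 0.14271507)·14500/1148 = 4.1027701.
Sum = 25.476063.
SE = √(25.476063) = 5.05.

5.05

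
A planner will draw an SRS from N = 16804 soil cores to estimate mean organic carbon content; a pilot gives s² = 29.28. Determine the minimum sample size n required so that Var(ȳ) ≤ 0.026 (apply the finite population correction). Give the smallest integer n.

Without fpc, n₀ = s²/D = 29.28/0.026 = 1126.1538.
With fpc, (1 − n/N)·s²/n ≤ D requires n ≥ n₀/(1 + n₀/N) = 1126.1538/(1 + 1126.1538/16804) = 1055.4225.
Rounding up, n = 1056.

1056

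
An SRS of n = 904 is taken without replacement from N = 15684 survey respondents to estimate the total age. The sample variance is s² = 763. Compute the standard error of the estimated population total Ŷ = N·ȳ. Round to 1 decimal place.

13987.6

Var(Ŷ) = N²·Var(ȳ) = N²·(1 − n/N)·s²/n.
f = 904/15684 = 0.05763836; Var(ȳ) = 0.94236164·763/904 = 0.79537824.
Var(Ŷ) = 15684² · 0.79537824 = 1.9565339 × 10^8.
SE(Ŷ) = √(1.9565339 × 10^8) = 13987.6.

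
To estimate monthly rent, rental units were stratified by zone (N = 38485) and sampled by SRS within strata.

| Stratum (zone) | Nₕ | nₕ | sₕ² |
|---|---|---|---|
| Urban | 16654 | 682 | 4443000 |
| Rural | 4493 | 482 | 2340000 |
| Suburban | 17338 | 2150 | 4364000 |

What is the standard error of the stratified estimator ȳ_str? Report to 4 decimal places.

Var(ȳ_str) = Σₕ Wₕ²(1 − fₕ)sₕ²/nₕ with Wₕ = Nₕ/N, N = 38485.
Urban: Wₕ = 0.43274003; term = 0.43274003²·(1 − 0.04095112)·4443000/682 = 1170.0026.
Rural: Wₕ = 0.11674678; term = 0.11674678²·(1 − 0.10727799)·2340000/482 = 59.071081.
Suburban: Wₕ = 0.45051319; term = 0.45051319²·(1 − 0.12400508)·4364000/2150 = 360.88006.
Sum = 1589.9537.
SE = √(1589.9537) = 39.8742.

39.8742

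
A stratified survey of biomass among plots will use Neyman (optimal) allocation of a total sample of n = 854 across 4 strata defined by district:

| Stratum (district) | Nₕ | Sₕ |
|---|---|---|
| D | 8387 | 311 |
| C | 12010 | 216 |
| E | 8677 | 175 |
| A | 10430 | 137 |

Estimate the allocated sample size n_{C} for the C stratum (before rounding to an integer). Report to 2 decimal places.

Neyman allocation: nₕ = n·NₕSₕ / Σⱼ NⱼSⱼ.
Σ NⱼSⱼ = 8387·311 + 12010·216 + 8677·175 + 10430·137 = 8.149902 × 10^6.
n_{C} = 854·12010·216 / (8.149902 × 10^6) = 271.83.

271.83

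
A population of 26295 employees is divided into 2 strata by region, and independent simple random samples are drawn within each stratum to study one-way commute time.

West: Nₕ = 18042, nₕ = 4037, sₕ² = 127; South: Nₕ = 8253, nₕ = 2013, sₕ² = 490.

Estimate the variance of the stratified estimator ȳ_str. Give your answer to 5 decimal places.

0.02963

Var(ȳ_str) = Σₕ Wₕ²(1 − fₕ)sₕ²/nₕ with Wₕ = Nₕ/N, N = 26295.
West: Wₕ = 0.68613805; term = 0.68613805²·(1 − 0.22375568)·127/4037 = 0.01149652.
South: Wₕ = 0.31386195; term = 0.31386195²·(1 − 0.24391130)·490/2013 = 0.018130191.
Sum = 0.029626711.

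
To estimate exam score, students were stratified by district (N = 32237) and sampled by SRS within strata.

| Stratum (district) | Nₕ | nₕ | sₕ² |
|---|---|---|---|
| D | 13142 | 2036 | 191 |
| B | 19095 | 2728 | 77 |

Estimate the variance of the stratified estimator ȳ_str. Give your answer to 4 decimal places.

Var(ȳ_str) = Σₕ Wₕ²(1 − fₕ)sₕ²/nₕ with Wₕ = Nₕ/N, N = 32237.
D: Wₕ = 0.40766821; term = 0.40766821²·(1 − 0.15492315)·191/2036 = 0.013175451.
B: Wₕ = 0.59233179; term = 0.59233179²·(1 − 0.14286462)·77/2728 = 0.0084884006.
Sum = 0.021663852.

0.0217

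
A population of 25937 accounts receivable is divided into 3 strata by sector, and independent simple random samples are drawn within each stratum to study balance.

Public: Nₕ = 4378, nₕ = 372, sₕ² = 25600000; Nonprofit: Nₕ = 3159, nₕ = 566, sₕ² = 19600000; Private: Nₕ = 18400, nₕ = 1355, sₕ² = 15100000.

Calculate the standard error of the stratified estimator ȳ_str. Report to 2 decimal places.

86.09

Var(ȳ_str) = Σₕ Wₕ²(1 − fₕ)sₕ²/nₕ with Wₕ = Nₕ/N, N = 25937.
Public: Wₕ = 0.16879362; term = 0.16879362²·(1 − 0.08497031)·25600000/372 = 1794.0901.
Nonprofit: Wₕ = 0.12179512; term = 0.12179512²·(1 − 0.17917062)·19600000/566 = 421.65019.
Private: Wₕ = 0.70941127; term = 0.70941127²·(1 − 0.07364130)·15100000/1355 = 5195.3283.
Sum = 7411.0686.
SE = √(7411.0686) = 86.09.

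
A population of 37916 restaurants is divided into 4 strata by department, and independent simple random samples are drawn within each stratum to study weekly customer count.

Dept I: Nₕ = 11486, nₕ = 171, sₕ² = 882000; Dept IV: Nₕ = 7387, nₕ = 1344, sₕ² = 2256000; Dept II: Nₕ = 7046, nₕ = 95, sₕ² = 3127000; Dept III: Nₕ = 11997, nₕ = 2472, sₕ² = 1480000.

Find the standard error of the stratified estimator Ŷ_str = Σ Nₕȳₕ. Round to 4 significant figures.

1.557 × 10^6

Var(Ŷ_str) = Σₕ Nₕ²(1 − fₕ)sₕ²/nₕ.
Dept I: 11486²·(1 − 171/11486)·882000/171 = 6.703411 × 10^11.
Dept IV: 7387²·(1 − 1344/7387)·2256000/1344 = 7.4930826 × 10^10.
Dept II: 7046²·(1 − 95/7046)·3127000/95 = 1.6121083 × 10^12.
Dept III: 11997²·(1 − 2472/11997)·1480000/2472 = 6.8414931 × 10^10.
Sum = 2.4257952 × 10^12.
SE = √(2.4257952 × 10^12) = 1.557 × 10^6.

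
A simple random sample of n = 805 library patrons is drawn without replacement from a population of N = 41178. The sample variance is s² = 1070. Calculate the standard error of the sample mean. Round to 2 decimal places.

Under SRS without replacement, Var(ȳ) = (1 − f)·s²/n with f = n/N = 805/41178 = 0.01954927.
Var(ȳ) = (1 − 0.01954927)·1070/805 = 0.98045073·1.3291925 = 1.3032078.
SE(ȳ) = √(1.3032078) = 1.14.

1.14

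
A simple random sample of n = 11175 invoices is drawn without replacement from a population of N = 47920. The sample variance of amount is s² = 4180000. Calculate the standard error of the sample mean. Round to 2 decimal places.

16.94

Under SRS without replacement, Var(ȳ) = (1 − f)·s²/n with f = n/N = 11175/47920 = 0.23320117.
Var(ȳ) = (1 − 0.23320117)·4180000/11175 = 0.76679883·374.04922 = 286.8205.
SE(ȳ) = √(286.8205) = 16.94.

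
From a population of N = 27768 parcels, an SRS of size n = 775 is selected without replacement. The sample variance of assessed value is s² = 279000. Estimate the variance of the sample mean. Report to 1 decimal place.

Under SRS without replacement, Var(ȳ) = (1 − f)·s²/n with f = n/N = 775/27768 = 0.02790982.
Var(ȳ) = (1 − 0.02790982)·279000/775 = 0.97209018·360 = 349.95246.

350.0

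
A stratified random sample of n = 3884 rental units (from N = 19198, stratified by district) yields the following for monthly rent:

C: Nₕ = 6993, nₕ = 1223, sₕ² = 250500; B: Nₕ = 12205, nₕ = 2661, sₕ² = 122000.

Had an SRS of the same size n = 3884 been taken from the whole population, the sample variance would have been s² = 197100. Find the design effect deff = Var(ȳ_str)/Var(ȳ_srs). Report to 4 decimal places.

0.9119

Var(ȳ_str) = Σ Wₕ²(1−fₕ)sₕ²/nₕ with Wₕ = Nₕ/19198:
  C: (6993/19198)²·(1−1223/6993)·250500/1223 = 22.42377
  B: (12205/19198)²·(1−2661/12205)·122000/2661 = 14.490094
  → Var(ȳ_str) = 36.913864.
Var(ȳ_srs) = (1 − 3884/19198)·197100/3884 = 40.479958.
deff = 36.913864 / 40.479958 = 0.9119.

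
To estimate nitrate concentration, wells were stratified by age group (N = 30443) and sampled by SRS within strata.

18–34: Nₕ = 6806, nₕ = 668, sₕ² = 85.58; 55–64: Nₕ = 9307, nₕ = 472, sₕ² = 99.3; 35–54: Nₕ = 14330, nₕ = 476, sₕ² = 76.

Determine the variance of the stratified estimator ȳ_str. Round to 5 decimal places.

Var(ȳ_str) = Σₕ Wₕ²(1 − fₕ)sₕ²/nₕ with Wₕ = Nₕ/N, N = 30443.
18–34: Wₕ = 0.22356535; term = 0.22356535²·(1 − 0.09814869)·85.58/668 = 0.0057748373.
55–64: Wₕ = 0.30571888; term = 0.30571888²·(1 − 0.05071452)·99.3/472 = 0.018665887.
35–54: Wₕ = 0.47071576; term = 0.47071576²·(1 − 0.03321703)·76/476 = 0.034202127.
Sum = 0.058642851.

0.05864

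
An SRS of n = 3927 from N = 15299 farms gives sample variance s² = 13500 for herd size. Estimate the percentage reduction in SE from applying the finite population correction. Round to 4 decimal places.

13.7842

f = n/N = 3927/15299 = 0.25668344.
SE_no-fpc = √(s²/n) = 1.854114; SE_fpc = √((1−f)s²/n) = 1.5985394.
Ratio = √(1−f) = 0.86215808. Reduction = 100·(1 − 0.86215808) = 13.7842%.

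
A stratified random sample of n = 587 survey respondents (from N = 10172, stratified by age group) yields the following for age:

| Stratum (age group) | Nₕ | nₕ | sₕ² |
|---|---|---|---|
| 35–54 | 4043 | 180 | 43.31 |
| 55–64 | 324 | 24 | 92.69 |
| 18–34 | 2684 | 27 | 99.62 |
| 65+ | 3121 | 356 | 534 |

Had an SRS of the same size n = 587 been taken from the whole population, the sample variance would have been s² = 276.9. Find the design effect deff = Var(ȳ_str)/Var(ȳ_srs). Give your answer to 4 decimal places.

0.9434

Var(ȳ_str) = Σ Wₕ²(1−fₕ)sₕ²/nₕ with Wₕ = Nₕ/10172:
  35–54: (4043/10172)²·(1−180/4043)·43.31/180 = 0.036318795
  55–64: (324/10172)²·(1−24/324)·92.69/24 = 0.0036280662
  18–34: (2684/10172)²·(1−27/2684)·99.62/27 = 0.2542987
  65+: (3121/10172)²·(1−356/3121)·534/356 = 0.12510292
  → Var(ȳ_str) = 0.41934848.
Var(ȳ_srs) = (1 − 587/10172)·276.9/587 = 0.44449883.
deff = 0.41934848 / 0.44449883 = 0.9434.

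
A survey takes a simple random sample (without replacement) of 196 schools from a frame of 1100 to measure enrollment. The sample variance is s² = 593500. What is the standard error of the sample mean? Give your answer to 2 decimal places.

Under SRS without replacement, Var(ȳ) = (1 − f)·s²/n with f = n/N = 196/1100 = 0.17818182.
Var(ȳ) = (1 − 0.17818182)·593500/196 = 0.82181818·3028.0612 = 2488.5158.
SE(ȳ) = √(2488.5158) = 49.89.

49.89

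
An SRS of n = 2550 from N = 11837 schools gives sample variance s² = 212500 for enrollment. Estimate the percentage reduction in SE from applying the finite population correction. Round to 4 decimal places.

11.4238

f = n/N = 2550/11837 = 0.21542621.
SE_no-fpc = √(s²/n) = 9.1287093; SE_fpc = √((1−f)s²/n) = 8.0858611.
Ratio = √(1−f) = 0.88576170. Reduction = 100·(1 − 0.88576170) = 11.4238%.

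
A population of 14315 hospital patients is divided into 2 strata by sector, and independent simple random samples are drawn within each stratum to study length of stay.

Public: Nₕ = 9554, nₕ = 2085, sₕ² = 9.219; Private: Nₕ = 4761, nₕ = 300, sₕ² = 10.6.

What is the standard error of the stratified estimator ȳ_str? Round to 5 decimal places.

Var(ȳ_str) = Σₕ Wₕ²(1 − fₕ)sₕ²/nₕ with Wₕ = Nₕ/N, N = 14315.
Public: Wₕ = 0.66741181; term = 0.66741181²·(1 − 0.21823320)·9.219/2085 = 0.0015397235.
Private: Wₕ = 0.33258819; term = 0.33258819²·(1 − 0.06301197)·10.6/300 = 0.0036621178.
Sum = 0.0052018413.
SE = √(0.0052018413) = 0.07212.

0.07212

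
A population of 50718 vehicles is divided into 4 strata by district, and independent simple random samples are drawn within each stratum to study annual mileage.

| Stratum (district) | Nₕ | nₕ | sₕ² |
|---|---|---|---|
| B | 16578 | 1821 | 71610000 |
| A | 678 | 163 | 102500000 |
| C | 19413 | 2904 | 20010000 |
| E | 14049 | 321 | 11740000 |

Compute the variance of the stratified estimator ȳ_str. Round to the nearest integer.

7426

Var(ȳ_str) = Σₕ Wₕ²(1 − fₕ)sₕ²/nₕ with Wₕ = Nₕ/N, N = 50718.
B: Wₕ = 0.32686620; term = 0.32686620²·(1 − 0.10984437)·71610000/1821 = 3739.9836.
A: Wₕ = 0.01336804; term = 0.01336804²·(1 − 0.24041298)·102500000/163 = 85.358927.
C: Wₕ = 0.38276352; term = 0.38276352²·(1 − 0.14959048)·20010000/2904 = 858.49874.
E: Wₕ = 0.27700225; term = 0.27700225²·(1 − 0.02284860)·11740000/321 = 2742.1519.
Sum = 7425.9932.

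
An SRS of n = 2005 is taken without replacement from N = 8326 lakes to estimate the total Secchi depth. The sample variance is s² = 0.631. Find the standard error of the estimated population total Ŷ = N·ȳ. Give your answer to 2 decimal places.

Var(Ŷ) = N²·Var(ȳ) = N²·(1 − n/N)·s²/n.
f = 2005/8326 = 0.24081191; Var(ȳ) = 0.75918809·0.631/2005 = 2.3892652 × 10^-4.
Var(Ŷ) = 8326² · (2.3892652 × 10^-4) = 16562.93.
SE(Ŷ) = √(16562.93) = 128.70.

128.70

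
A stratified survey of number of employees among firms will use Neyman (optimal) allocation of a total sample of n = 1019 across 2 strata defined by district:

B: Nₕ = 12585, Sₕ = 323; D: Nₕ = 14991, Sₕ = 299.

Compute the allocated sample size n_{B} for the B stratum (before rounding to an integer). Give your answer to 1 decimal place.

484.6

Neyman allocation: nₕ = n·NₕSₕ / Σⱼ NⱼSⱼ.
Σ NⱼSⱼ = 12585·323 + 14991·299 = 8.547264 × 10^6.
n_{B} = 1019·12585·323 / (8.547264 × 10^6) = 484.6.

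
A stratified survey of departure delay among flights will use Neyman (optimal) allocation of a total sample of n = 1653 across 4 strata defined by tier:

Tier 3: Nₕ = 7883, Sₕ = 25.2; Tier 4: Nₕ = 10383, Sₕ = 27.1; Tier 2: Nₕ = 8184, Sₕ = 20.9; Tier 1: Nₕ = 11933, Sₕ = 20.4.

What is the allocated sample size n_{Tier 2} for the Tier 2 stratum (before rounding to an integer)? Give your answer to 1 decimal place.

316.1

Neyman allocation: nₕ = n·NₕSₕ / Σⱼ NⱼSⱼ.
Σ NⱼSⱼ = 7883·25.2 + 10383·27.1 + 8184·20.9 + 11933·20.4 = 894509.7.
n_{Tier 2} = 1653·8184·20.9 / 894509.7 = 316.1.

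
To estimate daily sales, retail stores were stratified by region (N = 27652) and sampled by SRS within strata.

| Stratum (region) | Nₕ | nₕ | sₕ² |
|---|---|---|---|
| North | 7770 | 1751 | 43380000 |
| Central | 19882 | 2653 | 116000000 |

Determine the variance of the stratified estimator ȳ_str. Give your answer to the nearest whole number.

21103

Var(ȳ_str) = Σₕ Wₕ²(1 − fₕ)sₕ²/nₕ with Wₕ = Nₕ/N, N = 27652.
North: Wₕ = 0.28099233; term = 0.28099233²·(1 − 0.22535393)·43380000/1751 = 1515.2897.
Central: Wₕ = 0.71900767; term = 0.71900767²·(1 − 0.13343728)·116000000/2653 = 19587.896.
Sum = 21103.186.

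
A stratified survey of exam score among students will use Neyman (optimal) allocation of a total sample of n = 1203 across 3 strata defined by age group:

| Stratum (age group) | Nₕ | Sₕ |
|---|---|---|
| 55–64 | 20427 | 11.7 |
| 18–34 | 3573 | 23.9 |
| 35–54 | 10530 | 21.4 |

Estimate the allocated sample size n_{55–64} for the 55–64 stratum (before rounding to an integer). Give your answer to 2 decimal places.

Neyman allocation: nₕ = n·NₕSₕ / Σⱼ NⱼSⱼ.
Σ NⱼSⱼ = 20427·11.7 + 3573·23.9 + 10530·21.4 = 549732.6.
n_{55–64} = 1203·20427·11.7 / 549732.6 = 523.00.

523.00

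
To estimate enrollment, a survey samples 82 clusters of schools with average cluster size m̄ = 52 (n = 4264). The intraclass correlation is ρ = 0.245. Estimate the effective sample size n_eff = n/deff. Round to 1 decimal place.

316.0

deff = 1 + (52 − 1)·0.245 = 1 + 12.495 = 13.495.
n_eff = 4264 / 13.495 = 316.0.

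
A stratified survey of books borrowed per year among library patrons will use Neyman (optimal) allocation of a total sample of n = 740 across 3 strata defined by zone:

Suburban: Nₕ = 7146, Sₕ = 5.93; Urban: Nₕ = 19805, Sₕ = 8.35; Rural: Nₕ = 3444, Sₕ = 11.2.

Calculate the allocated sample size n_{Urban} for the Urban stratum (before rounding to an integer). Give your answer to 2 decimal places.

Neyman allocation: nₕ = n·NₕSₕ / Σⱼ NⱼSⱼ.
Σ NⱼSⱼ = 7146·5.93 + 19805·8.35 + 3444·11.2 = 246320.33.
n_{Urban} = 740·19805·8.35 / 246320.33 = 496.81.

496.81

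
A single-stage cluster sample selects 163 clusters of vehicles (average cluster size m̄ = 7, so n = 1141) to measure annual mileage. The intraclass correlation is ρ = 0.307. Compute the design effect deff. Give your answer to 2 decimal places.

deff = 1 + (7 − 1)·0.307 = 1 + 1.842 = 2.842.

2.84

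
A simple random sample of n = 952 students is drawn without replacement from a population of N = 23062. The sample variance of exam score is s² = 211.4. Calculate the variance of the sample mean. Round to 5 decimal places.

Under SRS without replacement, Var(ȳ) = (1 − f)·s²/n with f = n/N = 952/23062 = 0.04128003.
Var(ȳ) = (1 − 0.04128003)·211.4/952 = 0.95871997·0.22205882 = 0.21289223.

0.21289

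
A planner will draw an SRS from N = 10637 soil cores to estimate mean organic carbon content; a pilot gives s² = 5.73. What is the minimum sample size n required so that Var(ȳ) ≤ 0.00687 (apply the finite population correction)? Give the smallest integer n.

Without fpc, n₀ = s²/D = 5.73/0.00687 = 834.0611.
With fpc, (1 − n/N)·s²/n ≤ D requires n ≥ n₀/(1 + n₀/N) = 834.0611/(1 + 834.0611/10637) = 773.4165.
Rounding up, n = 774.

774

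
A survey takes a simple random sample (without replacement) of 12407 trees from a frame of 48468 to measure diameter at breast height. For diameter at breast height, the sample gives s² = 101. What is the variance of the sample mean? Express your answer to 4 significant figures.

Under SRS without replacement, Var(ȳ) = (1 − f)·s²/n with f = n/N = 12407/48468 = 0.25598333.
Var(ȳ) = (1 − 0.25598333)·101/12407 = 0.74401667·0.0081405658 = 0.0060567167.

0.006057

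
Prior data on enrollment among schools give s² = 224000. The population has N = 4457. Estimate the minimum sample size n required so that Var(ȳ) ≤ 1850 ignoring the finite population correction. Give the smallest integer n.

Without fpc, n₀ = s²/D = 224000/1850 = 121.0811.
Rounding up, n = 122.

122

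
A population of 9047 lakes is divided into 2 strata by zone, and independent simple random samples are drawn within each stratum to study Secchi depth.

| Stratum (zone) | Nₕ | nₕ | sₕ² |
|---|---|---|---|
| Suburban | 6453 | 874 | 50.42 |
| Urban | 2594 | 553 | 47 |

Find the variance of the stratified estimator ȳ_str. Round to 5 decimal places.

0.03087

Var(ȳ_str) = Σₕ Wₕ²(1 − fₕ)sₕ²/nₕ with Wₕ = Nₕ/N, N = 9047.
Suburban: Wₕ = 0.71327512; term = 0.71327512²·(1 − 0.13544088)·50.42/874 = 0.025374661.
Urban: Wₕ = 0.28672488; term = 0.28672488²·(1 − 0.21318427)·47/553 = 0.0054976428.
Sum = 0.030872304.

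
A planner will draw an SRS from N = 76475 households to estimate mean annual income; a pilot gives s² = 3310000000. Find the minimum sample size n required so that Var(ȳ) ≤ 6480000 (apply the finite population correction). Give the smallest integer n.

Without fpc, n₀ = s²/D = 3310000000/6480000 = 510.8025.
With fpc, (1 − n/N)·s²/n ≤ D requires n ≥ n₀/(1 + n₀/N) = 510.8025/(1 + 510.8025/76475) = 507.4133.
Rounding up, n = 508.

508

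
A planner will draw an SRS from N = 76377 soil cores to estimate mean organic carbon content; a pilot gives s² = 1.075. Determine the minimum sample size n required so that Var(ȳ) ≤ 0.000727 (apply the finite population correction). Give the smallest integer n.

1451

Without fpc, n₀ = s²/D = 1.075/0.000727 = 1478.6795.
With fpc, (1 − n/N)·s²/n ≤ D requires n ≥ n₀/(1 + n₀/N) = 1478.6795/(1 + 1478.6795/76377) = 1450.5956.
Rounding up, n = 1451.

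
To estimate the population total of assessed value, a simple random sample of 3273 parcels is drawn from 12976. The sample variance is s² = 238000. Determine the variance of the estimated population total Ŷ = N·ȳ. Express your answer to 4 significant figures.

Var(Ŷ) = N²·Var(ȳ) = N²·(1 − n/N)·s²/n.
f = 3273/12976 = 0.25223490; Var(ȳ) = 0.74776510·238000/3273 = 54.374609.
Var(Ŷ) = 12976² · 54.374609 = 9.1554105 × 10^9.

9.155 × 10^9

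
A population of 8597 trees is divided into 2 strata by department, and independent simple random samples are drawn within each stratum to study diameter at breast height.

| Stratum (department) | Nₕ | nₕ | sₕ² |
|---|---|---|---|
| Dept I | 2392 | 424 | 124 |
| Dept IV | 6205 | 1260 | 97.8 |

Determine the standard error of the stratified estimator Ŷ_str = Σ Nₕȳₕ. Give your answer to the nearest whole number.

Var(Ŷ_str) = Σₕ Nₕ²(1 − fₕ)sₕ²/nₕ.
Dept I: 2392²·(1 − 424/2392)·124/424 = 1.3767088 × 10^6.
Dept IV: 6205²·(1 − 1260/6205)·97.8/1260 = 2.3816415 × 10^6.
Sum = 3.7583503 × 10^6.
SE = √(3.7583503 × 10^6) = 1939.

1939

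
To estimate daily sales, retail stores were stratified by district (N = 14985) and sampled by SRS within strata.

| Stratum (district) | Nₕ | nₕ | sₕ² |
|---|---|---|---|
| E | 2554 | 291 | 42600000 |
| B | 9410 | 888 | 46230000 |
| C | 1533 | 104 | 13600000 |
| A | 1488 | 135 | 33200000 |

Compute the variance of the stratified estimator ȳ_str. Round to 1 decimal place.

25840.8

Var(ȳ_str) = Σₕ Wₕ²(1 − fₕ)sₕ²/nₕ with Wₕ = Nₕ/N, N = 14985.
E: Wₕ = 0.17043710; term = 0.17043710²·(1 − 0.11393892)·42600000/291 = 3767.9798.
B: Wₕ = 0.62796129; term = 0.62796129²·(1 − 0.09436769)·46230000/888 = 18592.106.
C: Wₕ = 0.10230230; term = 0.10230230²·(1 − 0.06784083)·13600000/104 = 1275.7526.
A: Wₕ = 0.09929930; term = 0.09929930²·(1 − 0.09072581)·33200000/135 = 2204.9135.
Sum = 25840.752.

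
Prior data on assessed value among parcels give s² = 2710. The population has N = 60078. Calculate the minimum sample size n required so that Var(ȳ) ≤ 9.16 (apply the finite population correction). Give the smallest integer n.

Without fpc, n₀ = s²/D = 2710/9.16 = 295.8515.
With fpc, (1 − n/N)·s²/n ≤ D requires n ≥ n₀/(1 + n₀/N) = 295.8515/(1 + 295.8515/60078) = 294.4017.
Rounding up, n = 295.

295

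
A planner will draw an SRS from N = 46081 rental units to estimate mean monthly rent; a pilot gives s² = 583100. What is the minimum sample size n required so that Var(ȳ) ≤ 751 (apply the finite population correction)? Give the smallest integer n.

764

Without fpc, n₀ = s²/D = 583100/751 = 776.4314.
With fpc, (1 − n/N)·s²/n ≤ D requires n ≥ n₀/(1 + n₀/N) = 776.4314/(1 + 776.4314/46081) = 763.5659.
Rounding up, n = 764.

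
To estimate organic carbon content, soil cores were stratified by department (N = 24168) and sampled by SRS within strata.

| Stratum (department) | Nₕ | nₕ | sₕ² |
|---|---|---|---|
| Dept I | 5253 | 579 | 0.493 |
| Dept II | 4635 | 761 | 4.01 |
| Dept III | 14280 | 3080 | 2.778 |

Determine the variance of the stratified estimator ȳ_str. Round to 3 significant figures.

Var(ȳ_str) = Σₕ Wₕ²(1 − fₕ)sₕ²/nₕ with Wₕ = Nₕ/N, N = 24168.
Dept I: Wₕ = 0.21735353; term = 0.21735353²·(1 − 0.11022273)·0.493/579 = 3.5791759 × 10^-5.
Dept II: Wₕ = 0.19178252; term = 0.19178252²·(1 − 0.16418554)·4.01/761 = 1.6198979 × 10^-4.
Dept III: Wₕ = 0.59086395; term = 0.59086395²·(1 − 0.21568627)·2.778/3080 = 2.4697121 × 10^-4.
Sum = 4.4475276 × 10^-4.

4.45 × 10^-4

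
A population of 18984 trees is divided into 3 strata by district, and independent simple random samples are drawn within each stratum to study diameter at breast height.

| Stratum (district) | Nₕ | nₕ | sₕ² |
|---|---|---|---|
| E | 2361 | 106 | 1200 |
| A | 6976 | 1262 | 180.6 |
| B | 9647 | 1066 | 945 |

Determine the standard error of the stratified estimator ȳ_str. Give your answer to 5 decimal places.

0.62185

Var(ȳ_str) = Σₕ Wₕ²(1 − fₕ)sₕ²/nₕ with Wₕ = Nₕ/N, N = 18984.
E: Wₕ = 0.12436789; term = 0.12436789²·(1 − 0.04489623)·1200/106 = 0.16724089.
A: Wₕ = 0.36746734; term = 0.36746734²·(1 − 0.18090596)·180.6/1262 = 0.015828131.
B: Wₕ = 0.50816477; term = 0.50816477²·(1 − 0.11050067)·945/1066 = 0.20362417.
Sum = 0.38669319.
SE = √(0.38669319) = 0.62185.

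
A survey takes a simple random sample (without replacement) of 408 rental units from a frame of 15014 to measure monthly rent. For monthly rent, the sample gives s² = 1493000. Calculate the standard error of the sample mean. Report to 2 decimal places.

Under SRS without replacement, Var(ȳ) = (1 − f)·s²/n with f = n/N = 408/15014 = 0.02717464.
Var(ȳ) = (1 − 0.02717464)·1493000/408 = 0.97282536·3659.3137 = 3559.8732.
SE(ȳ) = √(3559.8732) = 59.66.

59.66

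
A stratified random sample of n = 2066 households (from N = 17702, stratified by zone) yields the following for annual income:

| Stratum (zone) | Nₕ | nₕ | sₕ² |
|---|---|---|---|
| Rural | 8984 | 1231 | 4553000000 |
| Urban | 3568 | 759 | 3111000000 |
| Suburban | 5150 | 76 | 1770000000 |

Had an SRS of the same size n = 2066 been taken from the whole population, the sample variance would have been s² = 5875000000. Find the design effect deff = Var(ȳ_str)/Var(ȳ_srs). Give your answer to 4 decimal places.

1.1527

Var(ȳ_str) = Σ Wₕ²(1−fₕ)sₕ²/nₕ with Wₕ = Nₕ/17702:
  Rural: (8984/17702)²·(1−1231/8984)·4553000000/1231 = 822118.56
  Urban: (3568/17702)²·(1−759/3568)·3111000000/759 = 131096.21
  Suburban: (5150/17702)²·(1−76/5150)·1770000000/76 = 1.9421049 × 10^6
  → Var(ȳ_str) = 2.8953197 × 10^6.
Var(ȳ_srs) = (1 − 2066/17702)·5875000000/2066 = 2.5117758 × 10^6.
deff = (2.8953197 × 10^6) / (2.5117758 × 10^6) = 1.1527.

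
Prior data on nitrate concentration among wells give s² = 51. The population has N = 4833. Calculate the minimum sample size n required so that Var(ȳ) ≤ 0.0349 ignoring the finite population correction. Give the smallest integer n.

Without fpc, n₀ = s²/D = 51/0.0349 = 1461.3181.
Rounding up, n = 1462.

1462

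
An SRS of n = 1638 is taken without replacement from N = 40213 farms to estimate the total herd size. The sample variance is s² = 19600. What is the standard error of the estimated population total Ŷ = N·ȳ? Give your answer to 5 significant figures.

136240

Var(Ŷ) = N²·Var(ȳ) = N²·(1 − n/N)·s²/n.
f = 1638/40213 = 0.04073310; Var(ȳ) = 0.95926690·19600/1638 = 11.478407.
Var(Ŷ) = 40213² · 11.478407 = 1.8561564 × 10^10.
SE(Ŷ) = √(1.8561564 × 10^10) = 136240.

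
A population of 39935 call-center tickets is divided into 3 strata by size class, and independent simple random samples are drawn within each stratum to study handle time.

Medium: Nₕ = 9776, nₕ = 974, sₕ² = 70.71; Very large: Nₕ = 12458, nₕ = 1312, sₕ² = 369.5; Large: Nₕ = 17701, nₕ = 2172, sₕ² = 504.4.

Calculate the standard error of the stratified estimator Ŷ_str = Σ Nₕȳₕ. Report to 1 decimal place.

10449.3

Var(Ŷ_str) = Σₕ Nₕ²(1 − fₕ)sₕ²/nₕ.
Medium: 9776²·(1 − 974/9776)·70.71/974 = 6.2468983 × 10^6.
Very large: 12458²·(1 − 1312/12458)·369.5/1312 = 3.9106412 × 10^7.
Large: 17701²·(1 − 2172/17701)·504.4/2172 = 6.383466 × 10^7.
Sum = 1.0918797 × 10^8.
SE = √(1.0918797 × 10^8) = 10449.3.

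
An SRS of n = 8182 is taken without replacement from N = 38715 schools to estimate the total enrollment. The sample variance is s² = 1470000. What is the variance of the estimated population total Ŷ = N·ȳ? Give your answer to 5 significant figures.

Var(Ŷ) = N²·Var(ȳ) = N²·(1 − n/N)·s²/n.
f = 8182/38715 = 0.21133927; Var(ȳ) = 0.78866073·1470000/8182 = 141.6929.
Var(Ŷ) = 38715² · 141.6929 = 2.1237658 × 10^11.

2.1238 × 10^11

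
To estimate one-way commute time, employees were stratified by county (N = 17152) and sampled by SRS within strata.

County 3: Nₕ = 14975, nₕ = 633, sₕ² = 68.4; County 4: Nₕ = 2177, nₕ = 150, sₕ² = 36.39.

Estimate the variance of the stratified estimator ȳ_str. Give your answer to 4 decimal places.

0.0825

Var(ȳ_str) = Σₕ Wₕ²(1 − fₕ)sₕ²/nₕ with Wₕ = Nₕ/N, N = 17152.
County 3: Wₕ = 0.87307603; term = 0.87307603²·(1 − 0.04227045)·68.4/633 = 0.078885904.
County 4: Wₕ = 0.12692397; term = 0.12692397²·(1 − 0.06890216)·36.39/150 = 0.0036389278.
Sum = 0.082524832.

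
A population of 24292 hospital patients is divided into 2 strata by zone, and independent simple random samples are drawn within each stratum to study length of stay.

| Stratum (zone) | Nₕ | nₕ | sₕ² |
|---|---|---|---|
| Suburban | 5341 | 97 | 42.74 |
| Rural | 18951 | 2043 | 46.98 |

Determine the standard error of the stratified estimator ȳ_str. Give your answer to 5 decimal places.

0.18276

Var(ȳ_str) = Σₕ Wₕ²(1 − fₕ)sₕ²/nₕ with Wₕ = Nₕ/N, N = 24292.
Suburban: Wₕ = 0.21986662; term = 0.21986662²·(1 − 0.01816139)·42.74/97 = 0.020913249.
Rural: Wₕ = 0.78013338; term = 0.78013338²·(1 − 0.10780434)·46.98/2043 = 0.01248655.
Sum = 0.033399799.
SE = √(0.033399799) = 0.18276.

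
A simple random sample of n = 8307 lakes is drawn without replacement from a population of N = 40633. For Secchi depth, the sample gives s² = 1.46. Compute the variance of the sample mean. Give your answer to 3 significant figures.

1.40 × 10^-4

Under SRS without replacement, Var(ȳ) = (1 − f)·s²/n with f = n/N = 8307/40633 = 0.20443974.
Var(ȳ) = (1 − 0.20443974)·1.46/8307 = 0.79556026·1.7575539 × 10^-4 = 1.39824 × 10^-4.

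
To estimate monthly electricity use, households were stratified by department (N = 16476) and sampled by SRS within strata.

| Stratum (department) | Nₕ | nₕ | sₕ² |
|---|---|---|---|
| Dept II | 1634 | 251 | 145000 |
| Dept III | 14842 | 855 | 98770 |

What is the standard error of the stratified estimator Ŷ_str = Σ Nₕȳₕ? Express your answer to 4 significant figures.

159000

Var(Ŷ_str) = Σₕ Nₕ²(1 − fₕ)sₕ²/nₕ.
Dept II: 1634²·(1 − 251/1634)·145000/251 = 1.3054749 × 10^9.
Dept III: 14842²·(1 − 855/14842)·98770/855 = 2.3981478 × 10^10.
Sum = 2.5286953 × 10^10.
SE = √(2.5286953 × 10^10) = 159000.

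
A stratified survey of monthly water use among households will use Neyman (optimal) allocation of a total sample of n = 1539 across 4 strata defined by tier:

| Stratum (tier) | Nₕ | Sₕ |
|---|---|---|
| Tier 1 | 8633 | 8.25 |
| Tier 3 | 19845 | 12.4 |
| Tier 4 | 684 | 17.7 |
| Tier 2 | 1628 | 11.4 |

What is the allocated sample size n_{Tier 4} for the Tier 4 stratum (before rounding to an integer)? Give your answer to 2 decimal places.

53.55

Neyman allocation: nₕ = n·NₕSₕ / Σⱼ NⱼSⱼ.
Σ NⱼSⱼ = 8633·8.25 + 19845·12.4 + 684·17.7 + 1628·11.4 = 347966.25.
n_{Tier 4} = 1539·684·17.7 / 347966.25 = 53.55.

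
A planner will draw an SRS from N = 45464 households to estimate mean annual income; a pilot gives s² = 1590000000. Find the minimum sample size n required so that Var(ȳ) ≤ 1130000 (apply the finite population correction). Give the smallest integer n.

Without fpc, n₀ = s²/D = 1590000000/1130000 = 1407.0796.
With fpc, (1 − n/N)·s²/n ≤ D requires n ≥ n₀/(1 + n₀/N) = 1407.0796/(1 + 1407.0796/45464) = 1364.8388.
Rounding up, n = 1365.

1365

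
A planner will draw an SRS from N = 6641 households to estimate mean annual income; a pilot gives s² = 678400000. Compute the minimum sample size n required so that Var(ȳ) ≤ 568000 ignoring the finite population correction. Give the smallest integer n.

Without fpc, n₀ = s²/D = 678400000/568000 = 1194.3662.
Rounding up, n = 1195.

1195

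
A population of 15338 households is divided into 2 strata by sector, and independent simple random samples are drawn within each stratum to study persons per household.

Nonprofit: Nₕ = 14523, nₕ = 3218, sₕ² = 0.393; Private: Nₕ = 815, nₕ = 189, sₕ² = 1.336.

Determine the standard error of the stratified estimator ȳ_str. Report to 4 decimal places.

Var(ȳ_str) = Σₕ Wₕ²(1 − fₕ)sₕ²/nₕ with Wₕ = Nₕ/N, N = 15338.
Nonprofit: Wₕ = 0.94686400; term = 0.94686400²·(1 − 0.22157956)·0.393/3218 = 8.5230679 × 10^-5.
Private: Wₕ = 0.05313600; term = 0.05313600²·(1 − 0.23190184)·1.336/189 = 1.5329893 × 10^-5.
Sum = 1.0056057 × 10^-4.
SE = √(1.0056057 × 10^-4) = 0.0100.

0.0100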